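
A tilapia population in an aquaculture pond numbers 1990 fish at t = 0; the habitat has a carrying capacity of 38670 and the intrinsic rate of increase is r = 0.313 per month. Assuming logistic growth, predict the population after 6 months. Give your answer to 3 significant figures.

10100 fish

A = (K − N₀)/N₀ = (38670 − 1990)/1990 = 18.432.
N(t) = K/(1 + A·e^(−rt)) = 38670/(1 + 18.432×e^(−0.313×6)).
e^(−1.878) = 0.1529; denominator = 1 + 18.432×0.1529 = 3.8182.
N = 38670/3.8182 = 10127.8.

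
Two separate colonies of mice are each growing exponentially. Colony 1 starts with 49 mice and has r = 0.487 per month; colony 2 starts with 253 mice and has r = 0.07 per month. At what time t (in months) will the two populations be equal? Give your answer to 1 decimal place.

3.9 months

Set 49·e^(0.487t) = 253·e^(0.07t).
e^((0.487 − 0.07)t) = 253/49 → e^(0.417·t) = 5.1633.
0.417·t = ln(5.1633) = 1.6416, so t = 1.6416/0.417 = 3.9366.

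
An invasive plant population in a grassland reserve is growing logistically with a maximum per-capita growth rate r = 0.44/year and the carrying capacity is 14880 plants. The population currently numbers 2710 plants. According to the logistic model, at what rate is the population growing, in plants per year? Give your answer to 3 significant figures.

dN/dt = rN(1 − N/K) = 0.44 × 2710 × (1 − 2710/14880).
1 − 2710/14880 = 0.81788; dN/dt = 0.44 × 2710 × 0.81788 = 975.24.

975 plants per year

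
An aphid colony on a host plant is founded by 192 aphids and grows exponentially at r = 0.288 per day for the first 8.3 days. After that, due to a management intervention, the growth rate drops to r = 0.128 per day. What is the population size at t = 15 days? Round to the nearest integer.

Phase 1: N(8.3) = 192·e^(0.288×8.3) = 192·e^2.39 = 2096.23.
Phase 2 runs for 15 − 8.3 = 6.7 days at r = 0.128.
N(15) = 2096.23·e^(0.128×6.7) = 2096.23·e^0.8576 = 4941.85.

4942 aphids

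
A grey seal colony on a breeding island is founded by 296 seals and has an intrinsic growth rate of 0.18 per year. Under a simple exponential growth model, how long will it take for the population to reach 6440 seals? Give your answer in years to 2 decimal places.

17.11 years

Set N₀·e^(rt) = 6440: e^(0.18·t) = 6440/296 = 21.757.
0.18·t = ln(21.757) = 3.0799, so t = 3.0799/0.18 = 17.111.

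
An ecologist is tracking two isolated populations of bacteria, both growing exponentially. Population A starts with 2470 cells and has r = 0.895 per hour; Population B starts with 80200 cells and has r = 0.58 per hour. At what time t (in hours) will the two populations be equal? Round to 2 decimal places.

11.05 hours

Set 2470·e^(0.895t) = 80200·e^(0.58t).
e^((0.895 − 0.58)t) = 80200/2470 → e^(0.315·t) = 32.47.
0.315·t = ln(32.47) = 3.4803, so t = 3.4803/0.315 = 11.049.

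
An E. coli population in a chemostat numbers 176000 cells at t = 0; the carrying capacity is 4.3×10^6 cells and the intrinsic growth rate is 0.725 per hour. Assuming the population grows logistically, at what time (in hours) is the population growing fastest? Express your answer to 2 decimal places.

Logistic growth is fastest at N = K/2 = 2.15×10^6.
A = (K − N₀)/N₀ = 23.432. Set K/(1 + A·e^(−rt)) = K/2 → A·e^(−rt) = 1.
e^(−0.725t) = 1/23.432 = 0.042677, so t = ln(23.432)/0.725 = 3.1541/0.725 = 4.3505.

4.35 hours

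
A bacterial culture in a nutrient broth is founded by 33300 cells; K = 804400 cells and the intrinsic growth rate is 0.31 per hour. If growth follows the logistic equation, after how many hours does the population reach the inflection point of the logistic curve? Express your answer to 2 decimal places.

10.14 hours

Logistic growth is fastest at N = K/2 = 402200.
A = (K − N₀)/N₀ = 23.156. Set K/(1 + A·e^(−rt)) = K/2 → A·e^(−rt) = 1.
e^(−0.31t) = 1/23.156 = 0.0431851, so t = ln(23.156)/0.31 = 3.1423/0.31 = 10.136.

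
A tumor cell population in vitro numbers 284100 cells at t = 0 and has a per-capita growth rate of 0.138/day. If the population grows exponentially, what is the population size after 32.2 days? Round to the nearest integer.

N(t) = N₀·e^(rt) = 284100 × e^(0.138×32.2) = 284100 × e^4.444.
e^4.444 ≈ 85.081, so N ≈ 284100 × 85.081 = 2.417142×10^7.

24171422 cells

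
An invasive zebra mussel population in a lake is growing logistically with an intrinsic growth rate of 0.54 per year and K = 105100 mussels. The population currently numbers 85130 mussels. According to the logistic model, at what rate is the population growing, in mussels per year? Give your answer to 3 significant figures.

dN/dt = rN(1 − N/K) = 0.54 × 85130 × (1 − 85130/105100).
1 − 85130/105100 = 0.19001; dN/dt = 0.54 × 85130 × 0.19001 = 8734.8.

8730 mussels per year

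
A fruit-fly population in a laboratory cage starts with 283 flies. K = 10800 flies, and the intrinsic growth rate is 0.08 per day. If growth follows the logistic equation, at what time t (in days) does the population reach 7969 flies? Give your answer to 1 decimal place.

58.1 days

A = (K − N₀)/N₀ = (10800 − 283)/283 = 37.163.
Solve 10800/(1 + 37.163·e^(−0.08t)) = 7969: 1 + 37.163·e^(−0.08t) = 1.3553, so e^(−0.08t) = 0.0095594.
−0.08·t = ln(0.0095594) = -4.6502, so t = 4.6502/0.08 = 58.128.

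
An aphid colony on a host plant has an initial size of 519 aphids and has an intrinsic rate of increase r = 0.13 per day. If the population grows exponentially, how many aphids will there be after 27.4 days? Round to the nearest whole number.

N(t) = N₀·e^(rt) = 519 × e^(0.13×27.4) = 519 × e^3.562.
e^3.562 ≈ 35.234, so N ≈ 519 × 35.234 = 18286.2.

18286 aphids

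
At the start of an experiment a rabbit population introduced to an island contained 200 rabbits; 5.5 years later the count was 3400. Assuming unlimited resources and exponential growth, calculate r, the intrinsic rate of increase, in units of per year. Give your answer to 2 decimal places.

0.52 per year

From N(t) = N₀·e^(rt): e^(r·5.5) = 3400/200 = 17.
r·5.5 = ln(17) = 2.8332, so r = 2.8332/5.5 = 0.51513.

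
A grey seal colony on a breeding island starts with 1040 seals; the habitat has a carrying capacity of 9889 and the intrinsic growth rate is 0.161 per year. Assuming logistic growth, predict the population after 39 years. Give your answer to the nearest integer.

9734 seals

A = (K − N₀)/N₀ = (9889 − 1040)/1040 = 8.5087.
N(t) = K/(1 + A·e^(−rt)) = 9889/(1 + 8.5087×e^(−0.161×39)).
e^(−6.279) = 0.0018753; denominator = 1 + 8.5087×0.0018753 = 1.016.
N = 9889/1.016 = 9733.69.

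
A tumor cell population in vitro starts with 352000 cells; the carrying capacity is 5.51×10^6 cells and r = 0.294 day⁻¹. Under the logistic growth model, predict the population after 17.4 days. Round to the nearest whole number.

5064546 cells

A = (K − N₀)/N₀ = (5.51×10^6 − 352000)/352000 = 14.653.
N(t) = K/(1 + A·e^(−rt)) = 5.51×10^6/(1 + 14.653×e^(−0.294×17.4)).
e^(−5.116) = 0.0060024; denominator = 1 + 14.653×0.0060024 = 1.088.
N = 5.51×10^6/1.088 = 5.064546×10^6.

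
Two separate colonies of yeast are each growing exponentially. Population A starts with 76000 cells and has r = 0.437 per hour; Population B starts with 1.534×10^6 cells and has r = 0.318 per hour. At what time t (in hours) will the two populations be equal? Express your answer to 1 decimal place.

25.3 hours

Set 76000·e^(0.437t) = 1.534×10^6·e^(0.318t).
e^((0.437 − 0.318)t) = 1.534×10^6/76000 → e^(0.119·t) = 20.184.
0.119·t = ln(20.184) = 3.0049, so t = 3.0049/0.119 = 25.251.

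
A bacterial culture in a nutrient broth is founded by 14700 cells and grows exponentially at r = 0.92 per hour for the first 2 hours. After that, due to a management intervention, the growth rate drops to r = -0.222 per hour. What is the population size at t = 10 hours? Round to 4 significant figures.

15670 cells

Phase 1: N(2) = 14700·e^(0.92×2) = 14700·e^1.84 = 92559.1.
Phase 2 runs for 10 − 2 = 8 hours at r = -0.222.
N(10) = 92559.1·e^(-0.222×8) = 92559.1·e^-1.776 = 15671.6.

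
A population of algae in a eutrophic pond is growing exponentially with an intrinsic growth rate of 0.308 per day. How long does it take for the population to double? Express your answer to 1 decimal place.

2.3 days

Doubling time t_d = ln(2)/r = 0.6931/0.308 = 2.2505.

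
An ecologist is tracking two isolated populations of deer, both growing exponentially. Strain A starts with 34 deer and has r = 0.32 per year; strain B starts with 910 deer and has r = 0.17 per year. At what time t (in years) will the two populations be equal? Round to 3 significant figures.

21.9 years

Set 34·e^(0.32t) = 910·e^(0.17t).
e^((0.32 − 0.17)t) = 910/34 → e^(0.15·t) = 26.765.
0.15·t = ln(26.765) = 3.2871, so t = 3.2871/0.15 = 21.914.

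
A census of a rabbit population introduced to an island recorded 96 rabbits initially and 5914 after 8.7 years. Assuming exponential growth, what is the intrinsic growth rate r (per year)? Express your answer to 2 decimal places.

From N(t) = N₀·e^(rt): e^(r·8.7) = 5914/96 = 61.604.
r·8.7 = ln(61.604) = 4.1207, so r = 4.1207/8.7 = 0.47365.

0.47 per year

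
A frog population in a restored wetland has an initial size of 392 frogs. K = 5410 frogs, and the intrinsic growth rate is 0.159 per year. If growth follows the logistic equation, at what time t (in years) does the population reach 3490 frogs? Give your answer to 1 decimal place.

A = (K − N₀)/N₀ = (5410 − 392)/392 = 12.801.
Solve 5410/(1 + 12.801·e^(−0.159t)) = 3490: 1 + 12.801·e^(−0.159t) = 1.5501, so e^(−0.159t) = 0.0429765.
−0.159·t = ln(0.0429765) = -3.1471, so t = 3.1471/0.159 = 19.793.

19.8 years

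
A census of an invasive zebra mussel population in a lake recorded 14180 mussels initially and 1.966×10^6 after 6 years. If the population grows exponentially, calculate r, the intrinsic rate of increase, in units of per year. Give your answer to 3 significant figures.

0.822 per year

From N(t) = N₀·e^(rt): e^(r·6) = 1.966×10^6/14180 = 138.65.
r·6 = ln(138.65) = 4.9319, so r = 4.9319/6 = 0.82199.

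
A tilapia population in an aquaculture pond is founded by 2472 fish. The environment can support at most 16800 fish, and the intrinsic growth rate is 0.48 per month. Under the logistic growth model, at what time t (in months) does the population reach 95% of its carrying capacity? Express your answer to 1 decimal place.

9.8 months

A = (K − N₀)/N₀ = (16800 − 2472)/2472 = 5.7961.
Solve 16800/(1 + 5.7961·e^(−0.48t)) = 15960: 1 + 5.7961·e^(−0.48t) = 1.0526, so e^(−0.48t) = 0.00908049.
−0.48·t = ln(0.00908049) = -4.7016, so t = 4.7016/0.48 = 9.7951.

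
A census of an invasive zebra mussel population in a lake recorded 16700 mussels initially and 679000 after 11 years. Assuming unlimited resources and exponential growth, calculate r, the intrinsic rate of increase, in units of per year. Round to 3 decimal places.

From N(t) = N₀·e^(rt): e^(r·11) = 679000/16700 = 40.659.
r·11 = ln(40.659) = 3.7052, so r = 3.7052/11 = 0.33684.

0.337 per year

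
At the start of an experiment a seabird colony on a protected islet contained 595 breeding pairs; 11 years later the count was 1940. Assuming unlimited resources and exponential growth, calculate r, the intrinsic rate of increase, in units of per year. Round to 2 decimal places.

0.11 per year

From N(t) = N₀·e^(rt): e^(r·11) = 1940/595 = 3.2605.
r·11 = ln(3.2605) = 1.1819, so r = 1.1819/11 = 0.10744.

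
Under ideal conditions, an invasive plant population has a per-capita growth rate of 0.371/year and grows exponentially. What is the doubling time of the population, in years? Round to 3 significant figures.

Doubling time t_d = ln(2)/r = 0.6931/0.371 = 1.8683.

1.87 years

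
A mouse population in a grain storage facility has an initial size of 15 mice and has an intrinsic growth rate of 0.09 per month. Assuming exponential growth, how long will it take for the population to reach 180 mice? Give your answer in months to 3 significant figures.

Set N₀·e^(rt) = 180: e^(0.09·t) = 180/15 = 12.
0.09·t = ln(12) = 2.4849, so t = 2.4849/0.09 = 27.61.

27.6 months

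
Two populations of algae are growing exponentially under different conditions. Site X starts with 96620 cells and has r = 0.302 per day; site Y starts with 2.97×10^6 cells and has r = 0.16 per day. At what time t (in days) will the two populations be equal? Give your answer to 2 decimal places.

24.12 days

Set 96620·e^(0.302t) = 2.97×10^6·e^(0.16t).
e^((0.302 − 0.16)t) = 2.97×10^6/96620 → e^(0.142·t) = 30.739.
0.142·t = ln(30.739) = 3.4255, so t = 3.4255/0.142 = 24.123.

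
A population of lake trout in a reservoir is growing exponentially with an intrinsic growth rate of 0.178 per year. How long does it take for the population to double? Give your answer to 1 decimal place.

3.9 years

Doubling time t_d = ln(2)/r = 0.6931/0.178 = 3.8941.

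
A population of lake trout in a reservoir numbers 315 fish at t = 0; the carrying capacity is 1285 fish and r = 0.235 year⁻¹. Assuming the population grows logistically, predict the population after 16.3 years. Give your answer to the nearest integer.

1205 fish

A = (K − N₀)/N₀ = (1285 − 315)/315 = 3.0794.
N(t) = K/(1 + A·e^(−rt)) = 1285/(1 + 3.0794×e^(−0.235×16.3)).
e^(−3.83) = 0.021699; denominator = 1 + 3.0794×0.021699 = 1.0668.
N = 1285/1.0668 = 1204.52.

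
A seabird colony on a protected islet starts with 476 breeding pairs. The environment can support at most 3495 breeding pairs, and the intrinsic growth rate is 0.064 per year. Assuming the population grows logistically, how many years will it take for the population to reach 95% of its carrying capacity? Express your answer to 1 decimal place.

A = (K − N₀)/N₀ = (3495 − 476)/476 = 6.3424.
Solve 3495/(1 + 6.3424·e^(−0.064t)) = 3320.25: 1 + 6.3424·e^(−0.064t) = 1.0526, so e^(−0.064t) = 0.00829832.
−0.064·t = ln(0.00829832) = -4.7917, so t = 4.7917/0.064 = 74.87.

74.9 years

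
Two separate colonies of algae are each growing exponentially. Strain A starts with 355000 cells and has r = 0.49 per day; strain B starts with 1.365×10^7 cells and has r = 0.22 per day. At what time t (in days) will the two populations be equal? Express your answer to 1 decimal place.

13.5 days

Set 355000·e^(0.49t) = 1.365×10^7·e^(0.22t).
e^((0.49 − 0.22)t) = 1.365×10^7/355000 → e^(0.27·t) = 38.451.
0.27·t = ln(38.451) = 3.6494, so t = 3.6494/0.27 = 13.516.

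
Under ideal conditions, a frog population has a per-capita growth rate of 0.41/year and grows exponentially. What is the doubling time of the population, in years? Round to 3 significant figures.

1.69 years

Doubling time t_d = ln(2)/r = 0.6931/0.41 = 1.6906.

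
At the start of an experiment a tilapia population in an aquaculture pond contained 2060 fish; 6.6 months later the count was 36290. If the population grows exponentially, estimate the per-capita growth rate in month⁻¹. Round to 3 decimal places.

0.435 per month

From N(t) = N₀·e^(rt): e^(r·6.6) = 36290/2060 = 17.617.
r·6.6 = ln(17.617) = 2.8688, so r = 2.8688/6.6 = 0.43467.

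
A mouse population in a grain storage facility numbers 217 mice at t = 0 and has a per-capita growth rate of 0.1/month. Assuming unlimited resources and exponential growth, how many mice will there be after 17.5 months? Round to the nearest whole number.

N(t) = N₀·e^(rt) = 217 × e^(0.1×17.5) = 217 × e^1.75.
e^1.75 ≈ 5.7546, so N ≈ 217 × 5.7546 = 1248.75.

1249 mice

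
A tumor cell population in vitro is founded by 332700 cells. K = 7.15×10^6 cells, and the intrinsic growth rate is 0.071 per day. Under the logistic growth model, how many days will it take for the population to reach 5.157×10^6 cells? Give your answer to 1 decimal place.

55.9 days

A = (K − N₀)/N₀ = (7.15×10^6 − 332700)/332700 = 20.491.
Solve 7.15×10^6/(1 + 20.491·e^(−0.071t)) = 5.157×10^6: 1 + 20.491·e^(−0.071t) = 1.3865, so e^(−0.071t) = 0.0188604.
−0.071·t = ln(0.0188604) = -3.9707, so t = 3.9707/0.071 = 55.925.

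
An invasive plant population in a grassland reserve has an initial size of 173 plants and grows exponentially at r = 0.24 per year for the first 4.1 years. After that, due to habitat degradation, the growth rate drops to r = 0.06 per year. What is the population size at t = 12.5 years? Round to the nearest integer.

Phase 1: N(4.1) = 173·e^(0.24×4.1) = 173·e^0.984 = 462.798.
Phase 2 runs for 12.5 − 4.1 = 8.4 years at r = 0.06.
N(12.5) = 462.798·e^(0.06×8.4) = 462.798·e^0.504 = 766.084.

766 plants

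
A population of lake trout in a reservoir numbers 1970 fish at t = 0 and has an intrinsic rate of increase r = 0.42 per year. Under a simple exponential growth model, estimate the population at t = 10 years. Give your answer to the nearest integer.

131372 fish

N(t) = N₀·e^(rt) = 1970 × e^(0.42×10) = 1970 × e^4.2.
e^4.2 ≈ 66.686, so N ≈ 1970 × 66.686 = 131372.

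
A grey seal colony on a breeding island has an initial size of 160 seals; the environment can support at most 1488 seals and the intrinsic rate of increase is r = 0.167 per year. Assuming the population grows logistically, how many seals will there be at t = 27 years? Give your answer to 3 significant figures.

1360 seals

A = (K − N₀)/N₀ = (1488 − 160)/160 = 8.3.
N(t) = K/(1 + A·e^(−rt)) = 1488/(1 + 8.3×e^(−0.167×27)).
e^(−4.509) = 0.011009; denominator = 1 + 8.3×0.011009 = 1.0914.
N = 1488/1.0914 = 1363.41.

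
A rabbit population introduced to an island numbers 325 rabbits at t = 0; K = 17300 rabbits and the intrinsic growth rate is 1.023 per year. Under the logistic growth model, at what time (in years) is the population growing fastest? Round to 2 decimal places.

Logistic growth is fastest at N = K/2 = 8650.
A = (K − N₀)/N₀ = 52.231. Set K/(1 + A·e^(−rt)) = K/2 → A·e^(−rt) = 1.
e^(−1.023t) = 1/52.231 = 0.0191458, so t = ln(52.231)/1.023 = 3.9557/1.023 = 3.8667.

3.87 years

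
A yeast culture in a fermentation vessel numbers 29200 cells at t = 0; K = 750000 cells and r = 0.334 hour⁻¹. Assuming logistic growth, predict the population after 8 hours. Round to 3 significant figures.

A = (K − N₀)/N₀ = (750000 − 29200)/29200 = 24.685.
N(t) = K/(1 + A·e^(−rt)) = 750000/(1 + 24.685×e^(−0.334×8)).
e^(−2.672) = 0.069114; denominator = 1 + 24.685×0.069114 = 2.7061.
N = 750000/2.7061 = 277155.

277000 cells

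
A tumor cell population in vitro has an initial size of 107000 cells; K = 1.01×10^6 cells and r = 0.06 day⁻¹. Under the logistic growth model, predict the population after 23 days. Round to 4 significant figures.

A = (K − N₀)/N₀ = (1.01×10^6 − 107000)/107000 = 8.4393.
N(t) = K/(1 + A·e^(−rt)) = 1.01×10^6/(1 + 8.4393×e^(−0.06×23)).
e^(−1.38) = 0.25158; denominator = 1 + 8.4393×0.25158 = 3.1231.
N = 1.01×10^6/3.1231 = 323393.

323400 cells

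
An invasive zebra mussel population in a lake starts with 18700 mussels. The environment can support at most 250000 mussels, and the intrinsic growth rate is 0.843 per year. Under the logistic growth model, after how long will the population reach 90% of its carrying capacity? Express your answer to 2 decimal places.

5.59 years

A = (K − N₀)/N₀ = (250000 − 18700)/18700 = 12.369.
Solve 250000/(1 + 12.369·e^(−0.843t)) = 225000: 1 + 12.369·e^(−0.843t) = 1.1111, so e^(−0.843t) = 0.00898304.
−0.843·t = ln(0.00898304) = -4.7124, so t = 4.7124/0.843 = 5.5901.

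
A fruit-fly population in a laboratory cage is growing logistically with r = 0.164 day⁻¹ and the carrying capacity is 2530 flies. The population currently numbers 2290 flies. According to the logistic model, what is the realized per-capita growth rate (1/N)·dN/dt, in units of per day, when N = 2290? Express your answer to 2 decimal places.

0.02 per day

(1/N)·dN/dt = r(1 − N/K) = 0.164 × (1 − 2290/2530).
= 0.164 × 0.094862 = 0.015557.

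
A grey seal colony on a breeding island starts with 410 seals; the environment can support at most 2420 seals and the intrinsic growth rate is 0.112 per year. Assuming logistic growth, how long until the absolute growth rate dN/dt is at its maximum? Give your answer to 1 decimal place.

14.2 years

Logistic growth is fastest at N = K/2 = 1210.
A = (K − N₀)/N₀ = 4.9024. Set K/(1 + A·e^(−rt)) = K/2 → A·e^(−rt) = 1.
e^(−0.112t) = 1/4.9024 = 0.20398, so t = ln(4.9024)/0.112 = 1.5897/0.112 = 14.194.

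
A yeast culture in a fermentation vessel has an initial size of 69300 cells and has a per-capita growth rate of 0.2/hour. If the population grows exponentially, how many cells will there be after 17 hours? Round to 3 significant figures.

N(t) = N₀·e^(rt) = 69300 × e^(0.2×17) = 69300 × e^3.4.
e^3.4 ≈ 29.964, so N ≈ 69300 × 29.964 = 2.076512×10^6.

2080000 cells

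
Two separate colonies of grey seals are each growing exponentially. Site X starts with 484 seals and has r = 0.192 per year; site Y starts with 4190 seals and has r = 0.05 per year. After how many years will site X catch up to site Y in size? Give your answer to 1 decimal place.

15.2 years

Set 484·e^(0.192t) = 4190·e^(0.05t).
e^((0.192 − 0.05)t) = 4190/484 → e^(0.142·t) = 8.657.
0.142·t = ln(8.657) = 2.1584, so t = 2.1584/0.142 = 15.2.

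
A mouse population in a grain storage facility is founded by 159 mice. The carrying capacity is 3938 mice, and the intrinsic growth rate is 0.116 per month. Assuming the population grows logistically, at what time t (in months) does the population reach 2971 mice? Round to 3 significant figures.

A = (K − N₀)/N₀ = (3938 − 159)/159 = 23.767.
Solve 3938/(1 + 23.767·e^(−0.116t)) = 2971: 1 + 23.767·e^(−0.116t) = 1.3255, so e^(−0.116t) = 0.0136944.
−0.116·t = ln(0.0136944) = -4.2908, so t = 4.2908/0.116 = 36.989.

37.0 months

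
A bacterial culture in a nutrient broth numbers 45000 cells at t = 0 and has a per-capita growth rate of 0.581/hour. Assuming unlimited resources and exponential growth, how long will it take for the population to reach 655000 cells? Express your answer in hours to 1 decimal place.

Set N₀·e^(rt) = 655000: e^(0.581·t) = 655000/45000 = 14.556.
0.581·t = ln(14.556) = 2.678, so t = 2.678/0.581 = 4.6092.

4.6 hours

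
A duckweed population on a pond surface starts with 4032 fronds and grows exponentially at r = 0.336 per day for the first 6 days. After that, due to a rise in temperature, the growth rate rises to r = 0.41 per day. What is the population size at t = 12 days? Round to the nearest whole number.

354342 fronds

Phase 1: N(6) = 4032·e^(0.336×6) = 4032·e^2.016 = 30273.2.
Phase 2 runs for 12 − 6 = 6 days at r = 0.41.
N(12) = 30273.2·e^(0.41×6) = 30273.2·e^2.46 = 354342.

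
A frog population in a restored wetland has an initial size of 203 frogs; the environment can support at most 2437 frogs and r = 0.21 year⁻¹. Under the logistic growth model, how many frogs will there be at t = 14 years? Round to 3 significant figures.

1540 frogs

A = (K − N₀)/N₀ = (2437 − 203)/203 = 11.005.
N(t) = K/(1 + A·e^(−rt)) = 2437/(1 + 11.005×e^(−0.21×14)).
e^(−2.94) = 0.052866; denominator = 1 + 11.005×0.052866 = 1.5818.
N = 2437/1.5818 = 1540.67.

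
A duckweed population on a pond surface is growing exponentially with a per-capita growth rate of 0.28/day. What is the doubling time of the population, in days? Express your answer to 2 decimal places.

2.48 days

Doubling time t_d = ln(2)/r = 0.6931/0.28 = 2.4755.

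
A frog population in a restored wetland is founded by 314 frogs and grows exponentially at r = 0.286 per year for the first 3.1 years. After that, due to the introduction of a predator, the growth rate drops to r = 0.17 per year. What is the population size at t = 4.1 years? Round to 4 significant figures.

903.2 frogs

Phase 1: N(3.1) = 314·e^(0.286×3.1) = 314·e^0.8866 = 762.035.
Phase 2 runs for 4.1 − 3.1 = 1 years at r = 0.17.
N(4.1) = 762.035·e^(0.17×1) = 762.035·e^0.17 = 903.244.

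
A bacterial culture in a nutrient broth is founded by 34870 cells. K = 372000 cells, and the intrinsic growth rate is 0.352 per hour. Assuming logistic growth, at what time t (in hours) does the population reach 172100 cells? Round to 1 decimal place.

A = (K − N₀)/N₀ = (372000 − 34870)/34870 = 9.6682.
Solve 372000/(1 + 9.6682·e^(−0.352t)) = 172100: 1 + 9.6682·e^(−0.352t) = 2.1615, so e^(−0.352t) = 0.12014.
−0.352·t = ln(0.12014) = -2.1191, so t = 2.1191/0.352 = 6.0202.

6.0 hours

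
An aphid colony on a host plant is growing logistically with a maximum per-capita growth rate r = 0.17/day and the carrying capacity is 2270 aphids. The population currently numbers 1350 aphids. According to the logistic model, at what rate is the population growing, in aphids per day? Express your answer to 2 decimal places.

93.01 aphids per day

dN/dt = rN(1 − N/K) = 0.17 × 1350 × (1 − 1350/2270).
1 − 1350/2270 = 0.40529; dN/dt = 0.17 × 1350 × 0.40529 = 93.013.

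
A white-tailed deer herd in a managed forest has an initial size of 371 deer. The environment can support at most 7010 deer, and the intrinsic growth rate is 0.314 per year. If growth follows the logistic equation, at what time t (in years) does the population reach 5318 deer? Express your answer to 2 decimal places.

A = (K − N₀)/N₀ = (7010 − 371)/371 = 17.895.
Solve 7010/(1 + 17.895·e^(−0.314t)) = 5318: 1 + 17.895·e^(−0.314t) = 1.3182, so e^(−0.314t) = 0.0177797.
−0.314·t = ln(0.0177797) = -4.0297, so t = 4.0297/0.314 = 12.833.

12.83 years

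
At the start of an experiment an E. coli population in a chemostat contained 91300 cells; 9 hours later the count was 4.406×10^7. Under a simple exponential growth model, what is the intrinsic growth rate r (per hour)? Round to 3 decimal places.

0.687 per hour

From N(t) = N₀·e^(rt): e^(r·9) = 4.406×10^7/91300 = 482.58.
r·9 = ln(482.58) = 6.1792, so r = 6.1792/9 = 0.68657.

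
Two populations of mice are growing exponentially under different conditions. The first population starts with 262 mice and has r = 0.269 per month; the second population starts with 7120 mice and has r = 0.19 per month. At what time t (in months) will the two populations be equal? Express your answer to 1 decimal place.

41.8 months

Set 262·e^(0.269t) = 7120·e^(0.19t).
e^((0.269 − 0.19)t) = 7120/262 → e^(0.079·t) = 27.176.
0.079·t = ln(27.176) = 3.3023, so t = 3.3023/0.079 = 41.802.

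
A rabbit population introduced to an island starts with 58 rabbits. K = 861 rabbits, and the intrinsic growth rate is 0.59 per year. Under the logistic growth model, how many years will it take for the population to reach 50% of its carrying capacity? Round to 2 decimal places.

4.45 years

A = (K − N₀)/N₀ = (861 − 58)/58 = 13.845.
Solve 861/(1 + 13.845·e^(−0.59t)) = 430.5: 1 + 13.845·e^(−0.59t) = 2, so e^(−0.59t) = 0.0722291.
−0.59·t = ln(0.0722291) = -2.6279, so t = 2.6279/0.59 = 4.4541.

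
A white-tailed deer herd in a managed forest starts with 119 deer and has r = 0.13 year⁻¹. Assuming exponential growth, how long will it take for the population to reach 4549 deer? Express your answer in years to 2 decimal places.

Set N₀·e^(rt) = 4549: e^(0.13·t) = 4549/119 = 38.227.
0.13·t = ln(38.227) = 3.6435, so t = 3.6435/0.13 = 28.027.

28.03 years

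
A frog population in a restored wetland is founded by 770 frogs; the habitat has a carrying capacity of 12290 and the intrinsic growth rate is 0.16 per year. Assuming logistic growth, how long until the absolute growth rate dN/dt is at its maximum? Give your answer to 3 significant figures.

16.9 years

Logistic growth is fastest at N = K/2 = 6145.
A = (K − N₀)/N₀ = 14.961. Set K/(1 + A·e^(−rt)) = K/2 → A·e^(−rt) = 1.
e^(−0.16t) = 1/14.961 = 0.0668403, so t = ln(14.961)/0.16 = 2.7054/0.16 = 16.909.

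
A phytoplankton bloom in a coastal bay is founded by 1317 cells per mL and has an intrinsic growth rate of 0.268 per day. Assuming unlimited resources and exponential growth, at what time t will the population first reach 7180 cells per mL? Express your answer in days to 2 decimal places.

6.33 days

Set N₀·e^(rt) = 7180: e^(0.268·t) = 7180/1317 = 5.4518.
0.268·t = ln(5.4518) = 1.6959, so t = 1.6959/0.268 = 6.3281.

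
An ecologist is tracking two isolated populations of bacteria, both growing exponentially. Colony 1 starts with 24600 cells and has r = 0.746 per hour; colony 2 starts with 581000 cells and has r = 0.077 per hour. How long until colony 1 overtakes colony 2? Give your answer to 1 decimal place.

4.7 hours

Set 24600·e^(0.746t) = 581000·e^(0.077t).
e^((0.746 − 0.077)t) = 581000/24600 → e^(0.669·t) = 23.618.
0.669·t = ln(23.618) = 3.162, so t = 3.162/0.669 = 4.7265.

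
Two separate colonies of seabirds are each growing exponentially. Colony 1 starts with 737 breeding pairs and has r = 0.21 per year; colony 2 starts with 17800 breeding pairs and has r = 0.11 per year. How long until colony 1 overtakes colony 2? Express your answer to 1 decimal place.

Set 737·e^(0.21t) = 17800·e^(0.11t).
e^((0.21 − 0.11)t) = 17800/737 → e^(0.1·t) = 24.152.
0.1·t = ln(24.152) = 3.1844, so t = 3.1844/0.1 = 31.844.

31.8 years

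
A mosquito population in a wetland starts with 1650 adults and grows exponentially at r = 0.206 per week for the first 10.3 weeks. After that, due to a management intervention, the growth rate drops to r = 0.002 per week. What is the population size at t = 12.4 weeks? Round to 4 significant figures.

Phase 1: N(10.3) = 1650·e^(0.206×10.3) = 1650·e^2.122 = 13771.1.
Phase 2 runs for 12.4 − 10.3 = 2.1 weeks at r = 0.002.
N(12.4) = 13771.1·e^(0.002×2.1) = 13771.1·e^0.0042 = 13829.1.

13830 adults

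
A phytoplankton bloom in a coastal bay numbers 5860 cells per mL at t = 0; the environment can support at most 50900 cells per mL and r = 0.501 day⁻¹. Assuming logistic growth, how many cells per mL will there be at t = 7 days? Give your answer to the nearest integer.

A = (K − N₀)/N₀ = (50900 − 5860)/5860 = 7.686.
N(t) = K/(1 + A·e^(−rt)) = 50900/(1 + 7.686×e^(−0.501×7)).
e^(−3.507) = 0.029987; denominator = 1 + 7.686×0.029987 = 1.2305.
N = 50900/1.2305 = 41366.

41366 cells per mL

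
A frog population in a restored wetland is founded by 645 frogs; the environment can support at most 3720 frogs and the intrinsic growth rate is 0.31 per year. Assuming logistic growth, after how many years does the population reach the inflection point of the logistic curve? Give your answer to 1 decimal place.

Logistic growth is fastest at N = K/2 = 1860.
A = (K − N₀)/N₀ = 4.7674. Set K/(1 + A·e^(−rt)) = K/2 → A·e^(−rt) = 1.
e^(−0.31t) = 1/4.7674 = 0.209756, so t = ln(4.7674)/0.31 = 1.5618/0.31 = 5.0381.

5.0 years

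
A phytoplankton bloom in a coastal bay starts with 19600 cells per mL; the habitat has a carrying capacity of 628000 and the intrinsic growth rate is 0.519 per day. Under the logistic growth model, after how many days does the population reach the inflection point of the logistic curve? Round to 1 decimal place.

6.6 days

Logistic growth is fastest at N = K/2 = 314000.
A = (K − N₀)/N₀ = 31.041. Set K/(1 + A·e^(−rt)) = K/2 → A·e^(−rt) = 1.
e^(−0.519t) = 1/31.041 = 0.0322156, so t = ln(31.041)/0.519 = 3.4353/0.519 = 6.6191.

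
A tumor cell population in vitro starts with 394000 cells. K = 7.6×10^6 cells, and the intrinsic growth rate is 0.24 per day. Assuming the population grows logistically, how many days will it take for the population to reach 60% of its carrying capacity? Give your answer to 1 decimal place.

A = (K − N₀)/N₀ = (7.6×10^6 − 394000)/394000 = 18.289.
Solve 7.6×10^6/(1 + 18.289·e^(−0.24t)) = 4.56×10^6: 1 + 18.289·e^(−0.24t) = 1.6667, so e^(−0.24t) = 0.0364511.
−0.24·t = ln(0.0364511) = -3.3118, so t = 3.3118/0.24 = 13.799.

13.8 days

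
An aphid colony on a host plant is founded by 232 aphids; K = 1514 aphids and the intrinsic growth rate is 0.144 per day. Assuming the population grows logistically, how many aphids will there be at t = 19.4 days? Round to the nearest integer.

1131 aphids

A = (K − N₀)/N₀ = (1514 − 232)/232 = 5.5259.
N(t) = K/(1 + A·e^(−rt)) = 1514/(1 + 5.5259×e^(−0.144×19.4)).
e^(−2.794) = 0.0612; denominator = 1 + 5.5259×0.0612 = 1.3382.
N = 1514/1.3382 = 1131.38.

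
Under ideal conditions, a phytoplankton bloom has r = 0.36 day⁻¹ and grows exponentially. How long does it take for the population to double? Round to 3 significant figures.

Doubling time t_d = ln(2)/r = 0.6931/0.36 = 1.9254.

1.93 days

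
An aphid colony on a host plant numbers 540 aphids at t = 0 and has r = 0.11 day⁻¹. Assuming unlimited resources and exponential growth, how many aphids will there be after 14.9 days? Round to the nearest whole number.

2781 aphids

N(t) = N₀·e^(rt) = 540 × e^(0.11×14.9) = 540 × e^1.639.
e^1.639 ≈ 5.15, so N ≈ 540 × 5.15 = 2781.01.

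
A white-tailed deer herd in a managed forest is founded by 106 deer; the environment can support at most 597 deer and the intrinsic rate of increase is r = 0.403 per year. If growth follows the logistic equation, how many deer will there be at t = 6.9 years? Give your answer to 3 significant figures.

464 deer

A = (K − N₀)/N₀ = (597 − 106)/106 = 4.6321.
N(t) = K/(1 + A·e^(−rt)) = 597/(1 + 4.6321×e^(−0.403×6.9)).
e^(−2.781) = 0.061995; denominator = 1 + 4.6321×0.061995 = 1.2872.
N = 597/1.2872 = 463.81.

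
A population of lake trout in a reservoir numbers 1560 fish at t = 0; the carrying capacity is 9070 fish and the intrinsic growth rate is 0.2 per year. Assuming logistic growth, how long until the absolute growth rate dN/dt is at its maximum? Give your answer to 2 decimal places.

7.86 years

Logistic growth is fastest at N = K/2 = 4535.
A = (K − N₀)/N₀ = 4.8141. Set K/(1 + A·e^(−rt)) = K/2 → A·e^(−rt) = 1.
e^(−0.2t) = 1/4.8141 = 0.207723, so t = ln(4.8141)/0.2 = 1.5715/0.2 = 7.8577.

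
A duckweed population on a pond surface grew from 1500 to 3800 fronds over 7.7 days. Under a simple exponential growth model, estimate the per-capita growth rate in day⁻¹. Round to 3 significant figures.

0.121 per day

From N(t) = N₀·e^(rt): e^(r·7.7) = 3800/1500 = 2.5333.
r·7.7 = ln(2.5333) = 0.92954, so r = 0.92954/7.7 = 0.12072.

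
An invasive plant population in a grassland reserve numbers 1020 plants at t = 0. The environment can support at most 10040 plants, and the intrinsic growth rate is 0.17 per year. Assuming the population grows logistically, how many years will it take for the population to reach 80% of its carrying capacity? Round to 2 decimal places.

20.98 years

A = (K − N₀)/N₀ = (10040 − 1020)/1020 = 8.8431.
Solve 10040/(1 + 8.8431·e^(−0.17t)) = 8032: 1 + 8.8431·e^(−0.17t) = 1.25, so e^(−0.17t) = 0.0282705.
−0.17·t = ln(0.0282705) = -3.5659, so t = 3.5659/0.17 = 20.976.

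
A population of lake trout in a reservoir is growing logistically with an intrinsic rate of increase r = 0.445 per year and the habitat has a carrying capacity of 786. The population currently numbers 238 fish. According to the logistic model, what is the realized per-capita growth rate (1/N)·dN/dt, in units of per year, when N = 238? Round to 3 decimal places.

0.310 per year

(1/N)·dN/dt = r(1 − N/K) = 0.445 × (1 − 238/786).
= 0.445 × 0.6972 = 0.31025.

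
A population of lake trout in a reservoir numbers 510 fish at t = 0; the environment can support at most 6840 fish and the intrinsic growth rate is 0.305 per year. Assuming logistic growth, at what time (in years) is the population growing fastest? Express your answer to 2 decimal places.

8.26 years

Logistic growth is fastest at N = K/2 = 3420.
A = (K − N₀)/N₀ = 12.412. Set K/(1 + A·e^(−rt)) = K/2 → A·e^(−rt) = 1.
e^(−0.305t) = 1/12.412 = 0.0805687, so t = ln(12.412)/0.305 = 2.5186/0.305 = 8.2579.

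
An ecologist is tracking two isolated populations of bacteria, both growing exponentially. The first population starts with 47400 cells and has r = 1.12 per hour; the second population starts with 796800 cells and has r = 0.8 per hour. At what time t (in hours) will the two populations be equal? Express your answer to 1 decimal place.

Set 47400·e^(1.12t) = 796800·e^(0.8t).
e^((1.12 − 0.8)t) = 796800/47400 → e^(0.32·t) = 16.81.
0.32·t = ln(16.81) = 2.822, so t = 2.822/0.32 = 8.8187.

8.8 hours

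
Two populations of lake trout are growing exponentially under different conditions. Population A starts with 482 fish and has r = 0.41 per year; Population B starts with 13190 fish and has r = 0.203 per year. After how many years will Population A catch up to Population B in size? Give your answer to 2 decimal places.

15.99 years

Set 482·e^(0.41t) = 13190·e^(0.203t).
e^((0.41 − 0.203)t) = 13190/482 → e^(0.207·t) = 27.365.
0.207·t = ln(27.365) = 3.3093, so t = 3.3093/0.207 = 15.987.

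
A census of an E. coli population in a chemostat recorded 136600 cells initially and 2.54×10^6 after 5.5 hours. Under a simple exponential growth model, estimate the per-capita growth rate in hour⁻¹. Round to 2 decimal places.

0.53 per hour

From N(t) = N₀·e^(rt): e^(r·5.5) = 2.54×10^6/136600 = 18.594.
r·5.5 = ln(18.594) = 2.9229, so r = 2.9229/5.5 = 0.53143.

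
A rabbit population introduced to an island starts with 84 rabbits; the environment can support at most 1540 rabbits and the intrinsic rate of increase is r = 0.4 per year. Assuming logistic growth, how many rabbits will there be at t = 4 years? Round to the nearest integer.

342 rabbits

A = (K − N₀)/N₀ = (1540 − 84)/84 = 17.333.
N(t) = K/(1 + A·e^(−rt)) = 1540/(1 + 17.333×e^(−0.4×4)).
e^(−1.6) = 0.2019; denominator = 1 + 17.333×0.2019 = 4.4995.
N = 1540/4.4995 = 342.257.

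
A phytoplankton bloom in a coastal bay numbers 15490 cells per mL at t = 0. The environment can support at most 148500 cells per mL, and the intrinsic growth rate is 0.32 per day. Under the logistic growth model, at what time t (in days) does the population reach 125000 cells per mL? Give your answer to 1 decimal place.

11.9 days

A = (K − N₀)/N₀ = (148500 − 15490)/15490 = 8.5868.
Solve 148500/(1 + 8.5868·e^(−0.32t)) = 125000: 1 + 8.5868·e^(−0.32t) = 1.188, so e^(−0.32t) = 0.021894.
−0.32·t = ln(0.021894) = -3.8215, so t = 3.8215/0.32 = 11.942.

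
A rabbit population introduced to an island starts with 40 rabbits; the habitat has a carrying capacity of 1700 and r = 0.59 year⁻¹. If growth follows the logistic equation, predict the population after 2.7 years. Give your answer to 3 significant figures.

180 rabbits

A = (K − N₀)/N₀ = (1700 − 40)/40 = 41.5.
N(t) = K/(1 + A·e^(−rt)) = 1700/(1 + 41.5×e^(−0.59×2.7)).
e^(−1.593) = 0.20331; denominator = 1 + 41.5×0.20331 = 9.4376.
N = 1700/9.4376 = 180.131.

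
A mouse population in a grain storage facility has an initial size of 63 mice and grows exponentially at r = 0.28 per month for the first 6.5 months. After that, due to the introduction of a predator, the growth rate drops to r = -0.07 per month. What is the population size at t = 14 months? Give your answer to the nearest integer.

230 mice

Phase 1: N(6.5) = 63·e^(0.28×6.5) = 63·e^1.82 = 388.827.
Phase 2 runs for 14 − 6.5 = 7.5 months at r = -0.07.
N(14) = 388.827·e^(-0.07×7.5) = 388.827·e^-0.525 = 230.013.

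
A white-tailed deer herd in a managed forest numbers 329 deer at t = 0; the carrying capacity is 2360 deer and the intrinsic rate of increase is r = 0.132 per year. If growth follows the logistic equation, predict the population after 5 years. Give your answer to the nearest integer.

563 deer

A = (K − N₀)/N₀ = (2360 − 329)/329 = 6.1733.
N(t) = K/(1 + A·e^(−rt)) = 2360/(1 + 6.1733×e^(−0.132×5)).
e^(−0.66) = 0.51685; denominator = 1 + 6.1733×0.51685 = 4.1907.
N = 2360/4.1907 = 563.158.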